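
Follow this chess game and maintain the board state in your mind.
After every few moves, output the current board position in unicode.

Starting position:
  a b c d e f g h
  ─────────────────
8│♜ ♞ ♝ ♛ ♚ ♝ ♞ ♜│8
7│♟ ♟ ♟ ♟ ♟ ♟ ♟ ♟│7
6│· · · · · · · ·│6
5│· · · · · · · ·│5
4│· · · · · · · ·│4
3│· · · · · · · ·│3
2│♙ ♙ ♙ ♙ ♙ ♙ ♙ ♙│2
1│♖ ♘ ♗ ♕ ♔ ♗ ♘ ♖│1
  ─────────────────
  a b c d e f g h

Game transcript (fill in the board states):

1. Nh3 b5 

  a b c d e f g h
  ─────────────────
8│♜ ♞ ♝ ♛ ♚ ♝ ♞ ♜│8
7│♟ · ♟ ♟ ♟ ♟ ♟ ♟│7
6│· · · · · · · ·│6
5│· ♟ · · · · · ·│5
4│· · · · · · · ·│4
3│· · · · · · · ♘│3
2│♙ ♙ ♙ ♙ ♙ ♙ ♙ ♙│2
1│♖ ♘ ♗ ♕ ♔ ♗ · ♖│1
  ─────────────────
  a b c d e f g h

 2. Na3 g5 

  a b c d e f g h
  ─────────────────
8│♜ ♞ ♝ ♛ ♚ ♝ ♞ ♜│8
7│♟ · ♟ ♟ ♟ ♟ · ♟│7
6│· · · · · · · ·│6
5│· ♟ · · · · ♟ ·│5
4│· · · · · · · ·│4
3│♘ · · · · · · ♘│3
2│♙ ♙ ♙ ♙ ♙ ♙ ♙ ♙│2
1│♖ · ♗ ♕ ♔ ♗ · ♖│1
  ─────────────────
  a b c d e f g h

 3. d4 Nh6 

  a b c d e f g h
  ─────────────────
8│♜ ♞ ♝ ♛ ♚ ♝ · ♜│8
7│♟ · ♟ ♟ ♟ ♟ · ♟│7
6│· · · · · · · ♞│6
5│· ♟ · · · · ♟ ·│5
4│· · · ♙ · · · ·│4
3│♘ · · · · · · ♘│3
2│♙ ♙ ♙ · ♙ ♙ ♙ ♙│2
1│♖ · ♗ ♕ ♔ ♗ · ♖│1
  ─────────────────
  a b c d e f g h

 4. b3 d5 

  a b c d e f g h
  ─────────────────
8│♜ ♞ ♝ ♛ ♚ ♝ · ♜│8
7│♟ · ♟ · ♟ ♟ · ♟│7
6│· · · · · · · ♞│6
5│· ♟ · ♟ · · ♟ ·│5
4│· · · ♙ · · · ·│4
3│♘ ♙ · · · · · ♘│3
2│♙ · ♙ · ♙ ♙ ♙ ♙│2
1│♖ · ♗ ♕ ♔ ♗ · ♖│1
  ─────────────────
  a b c d e f g h

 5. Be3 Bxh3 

  a b c d e f g h
  ─────────────────
8│♜ ♞ · ♛ ♚ ♝ · ♜│8
7│♟ · ♟ · ♟ ♟ · ♟│7
6│· · · · · · · ♞│6
5│· ♟ · ♟ · · ♟ ·│5
4│· · · ♙ · · · ·│4
3│♘ ♙ · · ♗ · · ♝│3
2│♙ · ♙ · ♙ ♙ ♙ ♙│2
1│♖ · · ♕ ♔ ♗ · ♖│1
  ─────────────────
  a b c d e f g h



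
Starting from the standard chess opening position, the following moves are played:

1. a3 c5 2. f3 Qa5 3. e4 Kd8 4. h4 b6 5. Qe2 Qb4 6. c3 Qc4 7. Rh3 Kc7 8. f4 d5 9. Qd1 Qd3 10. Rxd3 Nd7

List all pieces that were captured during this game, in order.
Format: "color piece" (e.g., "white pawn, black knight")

Tracking captures:
  Rxd3: captured black queen

black queen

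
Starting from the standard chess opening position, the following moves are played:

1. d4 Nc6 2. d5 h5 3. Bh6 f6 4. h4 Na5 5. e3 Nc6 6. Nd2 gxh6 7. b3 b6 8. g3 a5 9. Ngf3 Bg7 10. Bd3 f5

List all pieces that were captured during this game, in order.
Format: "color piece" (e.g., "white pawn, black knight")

Tracking captures:
  gxh6: captured white bishop

white bishop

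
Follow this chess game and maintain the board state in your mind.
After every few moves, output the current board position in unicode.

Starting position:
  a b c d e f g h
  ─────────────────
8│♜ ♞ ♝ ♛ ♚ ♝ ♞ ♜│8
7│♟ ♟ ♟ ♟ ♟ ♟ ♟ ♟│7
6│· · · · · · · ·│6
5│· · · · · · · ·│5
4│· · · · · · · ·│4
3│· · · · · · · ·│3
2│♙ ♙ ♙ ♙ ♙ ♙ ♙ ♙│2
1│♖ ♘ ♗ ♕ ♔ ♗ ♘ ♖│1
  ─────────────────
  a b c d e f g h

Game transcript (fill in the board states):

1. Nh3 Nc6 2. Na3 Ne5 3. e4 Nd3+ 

  a b c d e f g h
  ─────────────────
8│♜ · ♝ ♛ ♚ ♝ ♞ ♜│8
7│♟ ♟ ♟ ♟ ♟ ♟ ♟ ♟│7
6│· · · · · · · ·│6
5│· · · · · · · ·│5
4│· · · · ♙ · · ·│4
3│♘ · · ♞ · · · ♘│3
2│♙ ♙ ♙ ♙ · ♙ ♙ ♙│2
1│♖ · ♗ ♕ ♔ ♗ · ♖│1
  ─────────────────
  a b c d e f g h

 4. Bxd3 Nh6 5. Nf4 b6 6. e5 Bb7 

  a b c d e f g h
  ─────────────────
8│♜ · · ♛ ♚ ♝ · ♜│8
7│♟ ♝ ♟ ♟ ♟ ♟ ♟ ♟│7
6│· ♟ · · · · · ♞│6
5│· · · · ♙ · · ·│5
4│· · · · · ♘ · ·│4
3│♘ · · ♗ · · · ·│3
2│♙ ♙ ♙ ♙ · ♙ ♙ ♙│2
1│♖ · ♗ ♕ ♔ · · ♖│1
  ─────────────────
  a b c d e f g h

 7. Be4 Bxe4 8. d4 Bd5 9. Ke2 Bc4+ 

  a b c d e f g h
  ─────────────────
8│♜ · · ♛ ♚ ♝ · ♜│8
7│♟ · ♟ ♟ ♟ ♟ ♟ ♟│7
6│· ♟ · · · · · ♞│6
5│· · · · ♙ · · ·│5
4│· · ♝ ♙ · ♘ · ·│4
3│♘ · · · · · · ·│3
2│♙ ♙ ♙ · ♔ ♙ ♙ ♙│2
1│♖ · ♗ ♕ · · · ♖│1
  ─────────────────
  a b c d e f g h

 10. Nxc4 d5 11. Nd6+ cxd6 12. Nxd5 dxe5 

  a b c d e f g h
  ─────────────────
8│♜ · · ♛ ♚ ♝ · ♜│8
7│♟ · · · ♟ ♟ ♟ ♟│7
6│· ♟ · · · · · ♞│6
5│· · · ♘ ♟ · · ·│5
4│· · · ♙ · · · ·│4
3│· · · · · · · ·│3
2│♙ ♙ ♙ · ♔ ♙ ♙ ♙│2
1│♖ · ♗ ♕ · · · ♖│1
  ─────────────────
  a b c d e f g h

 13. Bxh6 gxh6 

  a b c d e f g h
  ─────────────────
8│♜ · · ♛ ♚ ♝ · ♜│8
7│♟ · · · ♟ ♟ · ♟│7
6│· ♟ · · · · · ♟│6
5│· · · ♘ ♟ · · ·│5
4│· · · ♙ · · · ·│4
3│· · · · · · · ·│3
2│♙ ♙ ♙ · ♔ ♙ ♙ ♙│2
1│♖ · · ♕ · · · ♖│1
  ─────────────────
  a b c d e f g h


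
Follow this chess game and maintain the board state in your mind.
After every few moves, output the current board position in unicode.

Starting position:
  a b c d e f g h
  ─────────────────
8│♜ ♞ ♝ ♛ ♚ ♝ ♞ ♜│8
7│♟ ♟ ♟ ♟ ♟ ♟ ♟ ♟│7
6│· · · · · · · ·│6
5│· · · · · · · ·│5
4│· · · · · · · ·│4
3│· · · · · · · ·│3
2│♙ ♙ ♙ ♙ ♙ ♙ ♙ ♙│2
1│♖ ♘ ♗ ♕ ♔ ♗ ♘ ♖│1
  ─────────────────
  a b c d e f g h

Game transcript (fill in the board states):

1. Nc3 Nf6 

  a b c d e f g h
  ─────────────────
8│♜ ♞ ♝ ♛ ♚ ♝ · ♜│8
7│♟ ♟ ♟ ♟ ♟ ♟ ♟ ♟│7
6│· · · · · ♞ · ·│6
5│· · · · · · · ·│5
4│· · · · · · · ·│4
3│· · ♘ · · · · ·│3
2│♙ ♙ ♙ ♙ ♙ ♙ ♙ ♙│2
1│♖ · ♗ ♕ ♔ ♗ ♘ ♖│1
  ─────────────────
  a b c d e f g h

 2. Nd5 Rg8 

  a b c d e f g h
  ─────────────────
8│♜ ♞ ♝ ♛ ♚ ♝ ♜ ·│8
7│♟ ♟ ♟ ♟ ♟ ♟ ♟ ♟│7
6│· · · · · ♞ · ·│6
5│· · · ♘ · · · ·│5
4│· · · · · · · ·│4
3│· · · · · · · ·│3
2│♙ ♙ ♙ ♙ ♙ ♙ ♙ ♙│2
1│♖ · ♗ ♕ ♔ ♗ ♘ ♖│1
  ─────────────────
  a b c d e f g h

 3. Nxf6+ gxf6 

  a b c d e f g h
  ─────────────────
8│♜ ♞ ♝ ♛ ♚ ♝ ♜ ·│8
7│♟ ♟ ♟ ♟ ♟ ♟ · ♟│7
6│· · · · · ♟ · ·│6
5│· · · · · · · ·│5
4│· · · · · · · ·│4
3│· · · · · · · ·│3
2│♙ ♙ ♙ ♙ ♙ ♙ ♙ ♙│2
1│♖ · ♗ ♕ ♔ ♗ ♘ ♖│1
  ─────────────────
  a b c d e f g h

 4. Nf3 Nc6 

  a b c d e f g h
  ─────────────────
8│♜ · ♝ ♛ ♚ ♝ ♜ ·│8
7│♟ ♟ ♟ ♟ ♟ ♟ · ♟│7
6│· · ♞ · · ♟ · ·│6
5│· · · · · · · ·│5
4│· · · · · · · ·│4
3│· · · · · ♘ · ·│3
2│♙ ♙ ♙ ♙ ♙ ♙ ♙ ♙│2
1│♖ · ♗ ♕ ♔ ♗ · ♖│1
  ─────────────────
  a b c d e f g h

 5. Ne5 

  a b c d e f g h
  ─────────────────
8│♜ · ♝ ♛ ♚ ♝ ♜ ·│8
7│♟ ♟ ♟ ♟ ♟ ♟ · ♟│7
6│· · ♞ · · ♟ · ·│6
5│· · · · ♘ · · ·│5
4│· · · · · · · ·│4
3│· · · · · · · ·│3
2│♙ ♙ ♙ ♙ ♙ ♙ ♙ ♙│2
1│♖ · ♗ ♕ ♔ ♗ · ♖│1
  ─────────────────
  a b c d e f g h


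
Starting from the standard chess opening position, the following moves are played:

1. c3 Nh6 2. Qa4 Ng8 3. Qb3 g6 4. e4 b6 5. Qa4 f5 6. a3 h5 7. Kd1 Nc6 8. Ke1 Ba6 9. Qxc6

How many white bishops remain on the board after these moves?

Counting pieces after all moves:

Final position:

  a b c d e f g h
  ─────────────────
8│♜ · · ♛ ♚ ♝ ♞ ♜│8
7│♟ · ♟ ♟ ♟ · · ·│7
6│♝ ♟ ♕ · · · ♟ ·│6
5│· · · · · ♟ · ♟│5
4│· · · · ♙ · · ·│4
3│♙ · ♙ · · · · ·│3
2│· ♙ · ♙ · ♙ ♙ ♙│2
1│♖ ♘ ♗ · ♔ ♗ ♘ ♖│1
  ─────────────────
  a b c d e f g h


2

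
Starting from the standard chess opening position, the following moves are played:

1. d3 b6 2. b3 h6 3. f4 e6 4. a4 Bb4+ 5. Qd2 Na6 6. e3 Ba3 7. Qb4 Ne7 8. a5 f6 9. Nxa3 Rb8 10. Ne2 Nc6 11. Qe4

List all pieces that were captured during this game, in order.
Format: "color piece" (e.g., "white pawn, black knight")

Tracking captures:
  Nxa3: captured black bishop

black bishop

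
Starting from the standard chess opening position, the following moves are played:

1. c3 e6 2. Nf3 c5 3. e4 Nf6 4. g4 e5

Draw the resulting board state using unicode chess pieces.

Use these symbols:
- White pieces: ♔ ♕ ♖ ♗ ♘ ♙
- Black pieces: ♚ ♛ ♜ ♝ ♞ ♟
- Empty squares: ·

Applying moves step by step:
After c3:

♜ ♞ ♝ ♛ ♚ ♝ ♞ ♜
♟ ♟ ♟ ♟ ♟ ♟ ♟ ♟
· · · · · · · ·
· · · · · · · ·
· · · · · · · ·
· · ♙ · · · · ·
♙ ♙ · ♙ ♙ ♙ ♙ ♙
♖ ♘ ♗ ♕ ♔ ♗ ♘ ♖


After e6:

♜ ♞ ♝ ♛ ♚ ♝ ♞ ♜
♟ ♟ ♟ ♟ · ♟ ♟ ♟
· · · · ♟ · · ·
· · · · · · · ·
· · · · · · · ·
· · ♙ · · · · ·
♙ ♙ · ♙ ♙ ♙ ♙ ♙
♖ ♘ ♗ ♕ ♔ ♗ ♘ ♖


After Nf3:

♜ ♞ ♝ ♛ ♚ ♝ ♞ ♜
♟ ♟ ♟ ♟ · ♟ ♟ ♟
· · · · ♟ · · ·
· · · · · · · ·
· · · · · · · ·
· · ♙ · · ♘ · ·
♙ ♙ · ♙ ♙ ♙ ♙ ♙
♖ ♘ ♗ ♕ ♔ ♗ · ♖


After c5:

♜ ♞ ♝ ♛ ♚ ♝ ♞ ♜
♟ ♟ · ♟ · ♟ ♟ ♟
· · · · ♟ · · ·
· · ♟ · · · · ·
· · · · · · · ·
· · ♙ · · ♘ · ·
♙ ♙ · ♙ ♙ ♙ ♙ ♙
♖ ♘ ♗ ♕ ♔ ♗ · ♖


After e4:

♜ ♞ ♝ ♛ ♚ ♝ ♞ ♜
♟ ♟ · ♟ · ♟ ♟ ♟
· · · · ♟ · · ·
· · ♟ · · · · ·
· · · · ♙ · · ·
· · ♙ · · ♘ · ·
♙ ♙ · ♙ · ♙ ♙ ♙
♖ ♘ ♗ ♕ ♔ ♗ · ♖


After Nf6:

♜ ♞ ♝ ♛ ♚ ♝ · ♜
♟ ♟ · ♟ · ♟ ♟ ♟
· · · · ♟ ♞ · ·
· · ♟ · · · · ·
· · · · ♙ · · ·
· · ♙ · · ♘ · ·
♙ ♙ · ♙ · ♙ ♙ ♙
♖ ♘ ♗ ♕ ♔ ♗ · ♖


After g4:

♜ ♞ ♝ ♛ ♚ ♝ · ♜
♟ ♟ · ♟ · ♟ ♟ ♟
· · · · ♟ ♞ · ·
· · ♟ · · · · ·
· · · · ♙ · ♙ ·
· · ♙ · · ♘ · ·
♙ ♙ · ♙ · ♙ · ♙
♖ ♘ ♗ ♕ ♔ ♗ · ♖


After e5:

♜ ♞ ♝ ♛ ♚ ♝ · ♜
♟ ♟ · ♟ · ♟ ♟ ♟
· · · · · ♞ · ·
· · ♟ · ♟ · · ·
· · · · ♙ · ♙ ·
· · ♙ · · ♘ · ·
♙ ♙ · ♙ · ♙ · ♙
♖ ♘ ♗ ♕ ♔ ♗ · ♖



  a b c d e f g h
  ─────────────────
8│♜ ♞ ♝ ♛ ♚ ♝ · ♜│8
7│♟ ♟ · ♟ · ♟ ♟ ♟│7
6│· · · · · ♞ · ·│6
5│· · ♟ · ♟ · · ·│5
4│· · · · ♙ · ♙ ·│4
3│· · ♙ · · ♘ · ·│3
2│♙ ♙ · ♙ · ♙ · ♙│2
1│♖ ♘ ♗ ♕ ♔ ♗ · ♖│1
  ─────────────────
  a b c d e f g h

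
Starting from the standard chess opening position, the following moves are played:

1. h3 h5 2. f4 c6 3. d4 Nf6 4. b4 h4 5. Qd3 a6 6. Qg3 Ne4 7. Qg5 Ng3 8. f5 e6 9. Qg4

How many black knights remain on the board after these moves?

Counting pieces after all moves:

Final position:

  a b c d e f g h
  ─────────────────
8│♜ ♞ ♝ ♛ ♚ ♝ · ♜│8
7│· ♟ · ♟ · ♟ ♟ ·│7
6│♟ · ♟ · ♟ · · ·│6
5│· · · · · ♙ · ·│5
4│· ♙ · ♙ · · ♕ ♟│4
3│· · · · · · ♞ ♙│3
2│♙ · ♙ · ♙ · ♙ ·│2
1│♖ ♘ ♗ · ♔ ♗ ♘ ♖│1
  ─────────────────
  a b c d e f g h


2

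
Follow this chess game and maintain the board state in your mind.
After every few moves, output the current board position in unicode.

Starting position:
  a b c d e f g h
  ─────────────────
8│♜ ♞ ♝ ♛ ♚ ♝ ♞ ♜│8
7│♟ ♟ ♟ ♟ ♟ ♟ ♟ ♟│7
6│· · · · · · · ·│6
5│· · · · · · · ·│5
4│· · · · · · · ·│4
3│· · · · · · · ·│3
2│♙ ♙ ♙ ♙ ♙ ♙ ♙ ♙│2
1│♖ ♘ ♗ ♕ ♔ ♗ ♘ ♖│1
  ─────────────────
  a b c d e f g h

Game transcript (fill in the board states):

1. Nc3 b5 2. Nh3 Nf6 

  a b c d e f g h
  ─────────────────
8│♜ ♞ ♝ ♛ ♚ ♝ · ♜│8
7│♟ · ♟ ♟ ♟ ♟ ♟ ♟│7
6│· · · · · ♞ · ·│6
5│· ♟ · · · · · ·│5
4│· · · · · · · ·│4
3│· · ♘ · · · · ♘│3
2│♙ ♙ ♙ ♙ ♙ ♙ ♙ ♙│2
1│♖ · ♗ ♕ ♔ ♗ · ♖│1
  ─────────────────
  a b c d e f g h

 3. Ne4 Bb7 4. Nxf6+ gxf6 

  a b c d e f g h
  ─────────────────
8│♜ ♞ · ♛ ♚ ♝ · ♜│8
7│♟ ♝ ♟ ♟ ♟ ♟ · ♟│7
6│· · · · · ♟ · ·│6
5│· ♟ · · · · · ·│5
4│· · · · · · · ·│4
3│· · · · · · · ♘│3
2│♙ ♙ ♙ ♙ ♙ ♙ ♙ ♙│2
1│♖ · ♗ ♕ ♔ ♗ · ♖│1
  ─────────────────
  a b c d e f g h

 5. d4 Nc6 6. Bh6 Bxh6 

  a b c d e f g h
  ─────────────────
8│♜ · · ♛ ♚ · · ♜│8
7│♟ ♝ ♟ ♟ ♟ ♟ · ♟│7
6│· · ♞ · · ♟ · ♝│6
5│· ♟ · · · · · ·│5
4│· · · ♙ · · · ·│4
3│· · · · · · · ♘│3
2│♙ ♙ ♙ · ♙ ♙ ♙ ♙│2
1│♖ · · ♕ ♔ ♗ · ♖│1
  ─────────────────
  a b c d e f g h

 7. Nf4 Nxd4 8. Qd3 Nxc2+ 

  a b c d e f g h
  ─────────────────
8│♜ · · ♛ ♚ · · ♜│8
7│♟ ♝ ♟ ♟ ♟ ♟ · ♟│7
6│· · · · · ♟ · ♝│6
5│· ♟ · · · · · ·│5
4│· · · · · ♘ · ·│4
3│· · · ♕ · · · ·│3
2│♙ ♙ ♞ · ♙ ♙ ♙ ♙│2
1│♖ · · · ♔ ♗ · ♖│1
  ─────────────────
  a b c d e f g h

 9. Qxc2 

  a b c d e f g h
  ─────────────────
8│♜ · · ♛ ♚ · · ♜│8
7│♟ ♝ ♟ ♟ ♟ ♟ · ♟│7
6│· · · · · ♟ · ♝│6
5│· ♟ · · · · · ·│5
4│· · · · · ♘ · ·│4
3│· · · · · · · ·│3
2│♙ ♙ ♕ · ♙ ♙ ♙ ♙│2
1│♖ · · · ♔ ♗ · ♖│1
  ─────────────────
  a b c d e f g h


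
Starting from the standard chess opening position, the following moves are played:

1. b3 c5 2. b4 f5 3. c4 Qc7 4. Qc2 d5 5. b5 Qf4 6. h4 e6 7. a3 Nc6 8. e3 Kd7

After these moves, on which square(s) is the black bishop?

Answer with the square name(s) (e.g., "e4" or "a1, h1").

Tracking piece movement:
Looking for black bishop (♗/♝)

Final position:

  a b c d e f g h
  ─────────────────
8│♜ · ♝ · · ♝ ♞ ♜│8
7│♟ ♟ · ♚ · · ♟ ♟│7
6│· · ♞ · ♟ · · ·│6
5│· ♙ ♟ ♟ · ♟ · ·│5
4│· · ♙ · · ♛ · ♙│4
3│♙ · · · ♙ · · ·│3
2│· · ♕ ♙ · ♙ ♙ ·│2
1│♖ ♘ ♗ · ♔ ♗ ♘ ♖│1
  ─────────────────
  a b c d e f g h


c8, f8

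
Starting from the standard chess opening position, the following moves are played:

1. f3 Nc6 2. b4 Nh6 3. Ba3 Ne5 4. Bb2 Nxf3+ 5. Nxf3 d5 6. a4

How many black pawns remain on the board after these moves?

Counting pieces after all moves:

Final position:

  a b c d e f g h
  ─────────────────
8│♜ · ♝ ♛ ♚ ♝ · ♜│8
7│♟ ♟ ♟ · ♟ ♟ ♟ ♟│7
6│· · · · · · · ♞│6
5│· · · ♟ · · · ·│5
4│♙ ♙ · · · · · ·│4
3│· · · · · ♘ · ·│3
2│· ♗ ♙ ♙ ♙ · ♙ ♙│2
1│♖ ♘ · ♕ ♔ ♗ · ♖│1
  ─────────────────
  a b c d e f g h


8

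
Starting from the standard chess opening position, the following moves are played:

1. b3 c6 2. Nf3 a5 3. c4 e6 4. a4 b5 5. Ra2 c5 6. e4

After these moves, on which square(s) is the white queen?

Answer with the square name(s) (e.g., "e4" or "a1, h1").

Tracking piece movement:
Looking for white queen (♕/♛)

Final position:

  a b c d e f g h
  ─────────────────
8│♜ ♞ ♝ ♛ ♚ ♝ ♞ ♜│8
7│· · · ♟ · ♟ ♟ ♟│7
6│· · · · ♟ · · ·│6
5│♟ ♟ ♟ · · · · ·│5
4│♙ · ♙ · ♙ · · ·│4
3│· ♙ · · · ♘ · ·│3
2│♖ · · ♙ · ♙ ♙ ♙│2
1│· ♘ ♗ ♕ ♔ ♗ · ♖│1
  ─────────────────
  a b c d e f g h


d1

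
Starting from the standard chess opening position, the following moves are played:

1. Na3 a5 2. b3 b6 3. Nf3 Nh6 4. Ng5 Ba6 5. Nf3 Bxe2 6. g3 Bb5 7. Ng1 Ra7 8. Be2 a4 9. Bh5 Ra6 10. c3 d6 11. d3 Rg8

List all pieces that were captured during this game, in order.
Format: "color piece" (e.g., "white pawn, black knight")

Tracking captures:
  Bxe2: captured white pawn

white pawn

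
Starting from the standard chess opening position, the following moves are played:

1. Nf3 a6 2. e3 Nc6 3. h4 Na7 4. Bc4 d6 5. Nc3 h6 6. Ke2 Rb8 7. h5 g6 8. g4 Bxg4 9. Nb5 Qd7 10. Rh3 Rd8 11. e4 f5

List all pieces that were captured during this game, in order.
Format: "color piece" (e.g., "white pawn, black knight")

Tracking captures:
  Bxg4: captured white pawn

white pawn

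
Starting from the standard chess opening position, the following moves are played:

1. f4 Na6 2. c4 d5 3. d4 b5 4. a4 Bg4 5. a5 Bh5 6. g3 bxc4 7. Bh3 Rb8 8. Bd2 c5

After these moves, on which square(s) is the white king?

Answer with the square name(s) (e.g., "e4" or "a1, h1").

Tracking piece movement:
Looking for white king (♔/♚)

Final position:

  a b c d e f g h
  ─────────────────
8│· ♜ · ♛ ♚ ♝ ♞ ♜│8
7│♟ · · · ♟ ♟ ♟ ♟│7
6│♞ · · · · · · ·│6
5│♙ · ♟ ♟ · · · ♝│5
4│· · ♟ ♙ · ♙ · ·│4
3│· · · · · · ♙ ♗│3
2│· ♙ · ♗ ♙ · · ♙│2
1│♖ ♘ · ♕ ♔ · ♘ ♖│1
  ─────────────────
  a b c d e f g h


e1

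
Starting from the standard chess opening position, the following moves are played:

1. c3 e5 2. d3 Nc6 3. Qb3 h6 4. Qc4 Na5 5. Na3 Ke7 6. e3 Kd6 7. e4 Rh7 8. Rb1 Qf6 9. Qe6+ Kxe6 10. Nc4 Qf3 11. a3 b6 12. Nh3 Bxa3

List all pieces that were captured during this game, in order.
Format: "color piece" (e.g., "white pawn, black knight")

Tracking captures:
  Kxe6: captured white queen
  Bxa3: captured white pawn

white queen, white pawn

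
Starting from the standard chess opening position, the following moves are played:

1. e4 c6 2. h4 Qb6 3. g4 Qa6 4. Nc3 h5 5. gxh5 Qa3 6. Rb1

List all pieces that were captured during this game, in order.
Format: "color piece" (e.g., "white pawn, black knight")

Tracking captures:
  gxh5: captured black pawn

black pawn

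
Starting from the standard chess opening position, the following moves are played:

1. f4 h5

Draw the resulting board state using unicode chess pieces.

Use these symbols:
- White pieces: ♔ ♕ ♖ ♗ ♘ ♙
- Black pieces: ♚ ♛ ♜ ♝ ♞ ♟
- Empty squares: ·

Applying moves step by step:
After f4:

♜ ♞ ♝ ♛ ♚ ♝ ♞ ♜
♟ ♟ ♟ ♟ ♟ ♟ ♟ ♟
· · · · · · · ·
· · · · · · · ·
· · · · · ♙ · ·
· · · · · · · ·
♙ ♙ ♙ ♙ ♙ · ♙ ♙
♖ ♘ ♗ ♕ ♔ ♗ ♘ ♖


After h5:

♜ ♞ ♝ ♛ ♚ ♝ ♞ ♜
♟ ♟ ♟ ♟ ♟ ♟ ♟ ·
· · · · · · · ·
· · · · · · · ♟
· · · · · ♙ · ·
· · · · · · · ·
♙ ♙ ♙ ♙ ♙ · ♙ ♙
♖ ♘ ♗ ♕ ♔ ♗ ♘ ♖



  a b c d e f g h
  ─────────────────
8│♜ ♞ ♝ ♛ ♚ ♝ ♞ ♜│8
7│♟ ♟ ♟ ♟ ♟ ♟ ♟ ·│7
6│· · · · · · · ·│6
5│· · · · · · · ♟│5
4│· · · · · ♙ · ·│4
3│· · · · · · · ·│3
2│♙ ♙ ♙ ♙ ♙ · ♙ ♙│2
1│♖ ♘ ♗ ♕ ♔ ♗ ♘ ♖│1
  ─────────────────
  a b c d e f g h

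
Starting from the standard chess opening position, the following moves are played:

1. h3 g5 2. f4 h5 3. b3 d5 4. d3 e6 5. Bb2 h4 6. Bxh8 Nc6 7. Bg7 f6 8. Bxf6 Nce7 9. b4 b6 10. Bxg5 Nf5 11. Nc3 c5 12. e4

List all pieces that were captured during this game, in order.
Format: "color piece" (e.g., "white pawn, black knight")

Tracking captures:
  Bxh8: captured black rook
  Bxf6: captured black pawn
  Bxg5: captured black pawn

black rook, black pawn, black pawn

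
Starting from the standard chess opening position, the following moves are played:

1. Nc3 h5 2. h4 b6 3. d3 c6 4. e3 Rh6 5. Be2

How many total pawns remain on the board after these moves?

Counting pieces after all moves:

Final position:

  a b c d e f g h
  ─────────────────
8│♜ ♞ ♝ ♛ ♚ ♝ ♞ ·│8
7│♟ · · ♟ ♟ ♟ ♟ ·│7
6│· ♟ ♟ · · · · ♜│6
5│· · · · · · · ♟│5
4│· · · · · · · ♙│4
3│· · ♘ ♙ ♙ · · ·│3
2│♙ ♙ ♙ · ♗ ♙ ♙ ·│2
1│♖ · ♗ ♕ ♔ · ♘ ♖│1
  ─────────────────
  a b c d e f g h


16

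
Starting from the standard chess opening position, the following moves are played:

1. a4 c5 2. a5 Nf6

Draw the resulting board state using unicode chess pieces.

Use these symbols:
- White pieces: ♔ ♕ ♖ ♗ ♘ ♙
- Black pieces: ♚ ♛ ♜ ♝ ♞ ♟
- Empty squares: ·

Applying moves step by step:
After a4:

♜ ♞ ♝ ♛ ♚ ♝ ♞ ♜
♟ ♟ ♟ ♟ ♟ ♟ ♟ ♟
· · · · · · · ·
· · · · · · · ·
♙ · · · · · · ·
· · · · · · · ·
· ♙ ♙ ♙ ♙ ♙ ♙ ♙
♖ ♘ ♗ ♕ ♔ ♗ ♘ ♖


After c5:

♜ ♞ ♝ ♛ ♚ ♝ ♞ ♜
♟ ♟ · ♟ ♟ ♟ ♟ ♟
· · · · · · · ·
· · ♟ · · · · ·
♙ · · · · · · ·
· · · · · · · ·
· ♙ ♙ ♙ ♙ ♙ ♙ ♙
♖ ♘ ♗ ♕ ♔ ♗ ♘ ♖


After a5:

♜ ♞ ♝ ♛ ♚ ♝ ♞ ♜
♟ ♟ · ♟ ♟ ♟ ♟ ♟
· · · · · · · ·
♙ · ♟ · · · · ·
· · · · · · · ·
· · · · · · · ·
· ♙ ♙ ♙ ♙ ♙ ♙ ♙
♖ ♘ ♗ ♕ ♔ ♗ ♘ ♖


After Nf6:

♜ ♞ ♝ ♛ ♚ ♝ · ♜
♟ ♟ · ♟ ♟ ♟ ♟ ♟
· · · · · ♞ · ·
♙ · ♟ · · · · ·
· · · · · · · ·
· · · · · · · ·
· ♙ ♙ ♙ ♙ ♙ ♙ ♙
♖ ♘ ♗ ♕ ♔ ♗ ♘ ♖



  a b c d e f g h
  ─────────────────
8│♜ ♞ ♝ ♛ ♚ ♝ · ♜│8
7│♟ ♟ · ♟ ♟ ♟ ♟ ♟│7
6│· · · · · ♞ · ·│6
5│♙ · ♟ · · · · ·│5
4│· · · · · · · ·│4
3│· · · · · · · ·│3
2│· ♙ ♙ ♙ ♙ ♙ ♙ ♙│2
1│♖ ♘ ♗ ♕ ♔ ♗ ♘ ♖│1
  ─────────────────
  a b c d e f g h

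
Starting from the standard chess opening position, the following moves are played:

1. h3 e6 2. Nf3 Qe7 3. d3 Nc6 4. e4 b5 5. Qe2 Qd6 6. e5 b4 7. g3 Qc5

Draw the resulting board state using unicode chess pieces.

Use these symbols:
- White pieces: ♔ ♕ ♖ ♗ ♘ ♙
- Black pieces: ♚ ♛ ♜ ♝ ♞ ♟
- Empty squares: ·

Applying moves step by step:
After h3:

♜ ♞ ♝ ♛ ♚ ♝ ♞ ♜
♟ ♟ ♟ ♟ ♟ ♟ ♟ ♟
· · · · · · · ·
· · · · · · · ·
· · · · · · · ·
· · · · · · · ♙
♙ ♙ ♙ ♙ ♙ ♙ ♙ ·
♖ ♘ ♗ ♕ ♔ ♗ ♘ ♖


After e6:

♜ ♞ ♝ ♛ ♚ ♝ ♞ ♜
♟ ♟ ♟ ♟ · ♟ ♟ ♟
· · · · ♟ · · ·
· · · · · · · ·
· · · · · · · ·
· · · · · · · ♙
♙ ♙ ♙ ♙ ♙ ♙ ♙ ·
♖ ♘ ♗ ♕ ♔ ♗ ♘ ♖


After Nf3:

♜ ♞ ♝ ♛ ♚ ♝ ♞ ♜
♟ ♟ ♟ ♟ · ♟ ♟ ♟
· · · · ♟ · · ·
· · · · · · · ·
· · · · · · · ·
· · · · · ♘ · ♙
♙ ♙ ♙ ♙ ♙ ♙ ♙ ·
♖ ♘ ♗ ♕ ♔ ♗ · ♖


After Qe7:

♜ ♞ ♝ · ♚ ♝ ♞ ♜
♟ ♟ ♟ ♟ ♛ ♟ ♟ ♟
· · · · ♟ · · ·
· · · · · · · ·
· · · · · · · ·
· · · · · ♘ · ♙
♙ ♙ ♙ ♙ ♙ ♙ ♙ ·
♖ ♘ ♗ ♕ ♔ ♗ · ♖


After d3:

♜ ♞ ♝ · ♚ ♝ ♞ ♜
♟ ♟ ♟ ♟ ♛ ♟ ♟ ♟
· · · · ♟ · · ·
· · · · · · · ·
· · · · · · · ·
· · · ♙ · ♘ · ♙
♙ ♙ ♙ · ♙ ♙ ♙ ·
♖ ♘ ♗ ♕ ♔ ♗ · ♖


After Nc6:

♜ · ♝ · ♚ ♝ ♞ ♜
♟ ♟ ♟ ♟ ♛ ♟ ♟ ♟
· · ♞ · ♟ · · ·
· · · · · · · ·
· · · · · · · ·
· · · ♙ · ♘ · ♙
♙ ♙ ♙ · ♙ ♙ ♙ ·
♖ ♘ ♗ ♕ ♔ ♗ · ♖


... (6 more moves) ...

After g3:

♜ · ♝ · ♚ ♝ ♞ ♜
♟ · ♟ ♟ · ♟ ♟ ♟
· · ♞ ♛ ♟ · · ·
· · · · ♙ · · ·
· ♟ · · · · · ·
· · · ♙ · ♘ ♙ ♙
♙ ♙ ♙ · ♕ ♙ · ·
♖ ♘ ♗ · ♔ ♗ · ♖


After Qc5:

♜ · ♝ · ♚ ♝ ♞ ♜
♟ · ♟ ♟ · ♟ ♟ ♟
· · ♞ · ♟ · · ·
· · ♛ · ♙ · · ·
· ♟ · · · · · ·
· · · ♙ · ♘ ♙ ♙
♙ ♙ ♙ · ♕ ♙ · ·
♖ ♘ ♗ · ♔ ♗ · ♖



  a b c d e f g h
  ─────────────────
8│♜ · ♝ · ♚ ♝ ♞ ♜│8
7│♟ · ♟ ♟ · ♟ ♟ ♟│7
6│· · ♞ · ♟ · · ·│6
5│· · ♛ · ♙ · · ·│5
4│· ♟ · · · · · ·│4
3│· · · ♙ · ♘ ♙ ♙│3
2│♙ ♙ ♙ · ♕ ♙ · ·│2
1│♖ ♘ ♗ · ♔ ♗ · ♖│1
  ─────────────────
  a b c d e f g h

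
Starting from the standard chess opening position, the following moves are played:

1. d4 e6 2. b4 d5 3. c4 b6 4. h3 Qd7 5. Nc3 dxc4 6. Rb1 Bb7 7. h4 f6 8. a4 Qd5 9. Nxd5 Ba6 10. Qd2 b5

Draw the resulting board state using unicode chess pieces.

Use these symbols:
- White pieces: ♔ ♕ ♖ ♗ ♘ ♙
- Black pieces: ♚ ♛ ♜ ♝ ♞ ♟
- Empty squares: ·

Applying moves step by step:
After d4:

♜ ♞ ♝ ♛ ♚ ♝ ♞ ♜
♟ ♟ ♟ ♟ ♟ ♟ ♟ ♟
· · · · · · · ·
· · · · · · · ·
· · · ♙ · · · ·
· · · · · · · ·
♙ ♙ ♙ · ♙ ♙ ♙ ♙
♖ ♘ ♗ ♕ ♔ ♗ ♘ ♖


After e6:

♜ ♞ ♝ ♛ ♚ ♝ ♞ ♜
♟ ♟ ♟ ♟ · ♟ ♟ ♟
· · · · ♟ · · ·
· · · · · · · ·
· · · ♙ · · · ·
· · · · · · · ·
♙ ♙ ♙ · ♙ ♙ ♙ ♙
♖ ♘ ♗ ♕ ♔ ♗ ♘ ♖


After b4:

♜ ♞ ♝ ♛ ♚ ♝ ♞ ♜
♟ ♟ ♟ ♟ · ♟ ♟ ♟
· · · · ♟ · · ·
· · · · · · · ·
· ♙ · ♙ · · · ·
· · · · · · · ·
♙ · ♙ · ♙ ♙ ♙ ♙
♖ ♘ ♗ ♕ ♔ ♗ ♘ ♖


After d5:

♜ ♞ ♝ ♛ ♚ ♝ ♞ ♜
♟ ♟ ♟ · · ♟ ♟ ♟
· · · · ♟ · · ·
· · · ♟ · · · ·
· ♙ · ♙ · · · ·
· · · · · · · ·
♙ · ♙ · ♙ ♙ ♙ ♙
♖ ♘ ♗ ♕ ♔ ♗ ♘ ♖


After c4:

♜ ♞ ♝ ♛ ♚ ♝ ♞ ♜
♟ ♟ ♟ · · ♟ ♟ ♟
· · · · ♟ · · ·
· · · ♟ · · · ·
· ♙ ♙ ♙ · · · ·
· · · · · · · ·
♙ · · · ♙ ♙ ♙ ♙
♖ ♘ ♗ ♕ ♔ ♗ ♘ ♖


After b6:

♜ ♞ ♝ ♛ ♚ ♝ ♞ ♜
♟ · ♟ · · ♟ ♟ ♟
· ♟ · · ♟ · · ·
· · · ♟ · · · ·
· ♙ ♙ ♙ · · · ·
· · · · · · · ·
♙ · · · ♙ ♙ ♙ ♙
♖ ♘ ♗ ♕ ♔ ♗ ♘ ♖


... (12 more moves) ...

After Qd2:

♜ ♞ · · ♚ ♝ ♞ ♜
♟ · ♟ · · · ♟ ♟
♝ ♟ · · ♟ ♟ · ·
· · · ♘ · · · ·
♙ ♙ ♟ ♙ · · · ♙
· · · · · · · ·
· · · ♕ ♙ ♙ ♙ ·
· ♖ ♗ · ♔ ♗ ♘ ♖


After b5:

♜ ♞ · · ♚ ♝ ♞ ♜
♟ · ♟ · · · ♟ ♟
♝ · · · ♟ ♟ · ·
· ♟ · ♘ · · · ·
♙ ♙ ♟ ♙ · · · ♙
· · · · · · · ·
· · · ♕ ♙ ♙ ♙ ·
· ♖ ♗ · ♔ ♗ ♘ ♖



  a b c d e f g h
  ─────────────────
8│♜ ♞ · · ♚ ♝ ♞ ♜│8
7│♟ · ♟ · · · ♟ ♟│7
6│♝ · · · ♟ ♟ · ·│6
5│· ♟ · ♘ · · · ·│5
4│♙ ♙ ♟ ♙ · · · ♙│4
3│· · · · · · · ·│3
2│· · · ♕ ♙ ♙ ♙ ·│2
1│· ♖ ♗ · ♔ ♗ ♘ ♖│1
  ─────────────────
  a b c d e f g h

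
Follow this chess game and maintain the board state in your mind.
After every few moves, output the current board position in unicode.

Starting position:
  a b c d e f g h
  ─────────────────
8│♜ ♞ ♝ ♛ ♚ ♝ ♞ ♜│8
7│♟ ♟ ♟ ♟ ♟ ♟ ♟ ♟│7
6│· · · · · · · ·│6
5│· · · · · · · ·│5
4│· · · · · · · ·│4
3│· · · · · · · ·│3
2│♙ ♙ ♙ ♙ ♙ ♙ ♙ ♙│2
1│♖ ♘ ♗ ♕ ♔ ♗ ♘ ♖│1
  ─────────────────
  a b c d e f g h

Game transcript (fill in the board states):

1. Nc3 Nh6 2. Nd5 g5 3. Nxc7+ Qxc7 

  a b c d e f g h
  ─────────────────
8│♜ ♞ ♝ · ♚ ♝ · ♜│8
7│♟ ♟ ♛ ♟ ♟ ♟ · ♟│7
6│· · · · · · · ♞│6
5│· · · · · · ♟ ·│5
4│· · · · · · · ·│4
3│· · · · · · · ·│3
2│♙ ♙ ♙ ♙ ♙ ♙ ♙ ♙│2
1│♖ · ♗ ♕ ♔ ♗ ♘ ♖│1
  ─────────────────
  a b c d e f g h

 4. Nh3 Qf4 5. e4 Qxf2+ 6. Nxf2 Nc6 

  a b c d e f g h
  ─────────────────
8│♜ · ♝ · ♚ ♝ · ♜│8
7│♟ ♟ · ♟ ♟ ♟ · ♟│7
6│· · ♞ · · · · ♞│6
5│· · · · · · ♟ ·│5
4│· · · · ♙ · · ·│4
3│· · · · · · · ·│3
2│♙ ♙ ♙ ♙ · ♘ ♙ ♙│2
1│♖ · ♗ ♕ ♔ ♗ · ♖│1
  ─────────────────
  a b c d e f g h

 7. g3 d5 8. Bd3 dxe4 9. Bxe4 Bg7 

  a b c d e f g h
  ─────────────────
8│♜ · ♝ · ♚ · · ♜│8
7│♟ ♟ · · ♟ ♟ ♝ ♟│7
6│· · ♞ · · · · ♞│6
5│· · · · · · ♟ ·│5
4│· · · · ♗ · · ·│4
3│· · · · · · ♙ ·│3
2│♙ ♙ ♙ ♙ · ♘ · ♙│2
1│♖ · ♗ ♕ ♔ · · ♖│1
  ─────────────────
  a b c d e f g h

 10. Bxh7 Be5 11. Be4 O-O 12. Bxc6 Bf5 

  a b c d e f g h
  ─────────────────
8│♜ · · · · ♜ ♚ ·│8
7│♟ ♟ · · ♟ ♟ · ·│7
6│· · ♗ · · · · ♞│6
5│· · · · ♝ ♝ ♟ ·│5
4│· · · · · · · ·│4
3│· · · · · · ♙ ·│3
2│♙ ♙ ♙ ♙ · ♘ · ♙│2
1│♖ · ♗ ♕ ♔ · · ♖│1
  ─────────────────
  a b c d e f g h

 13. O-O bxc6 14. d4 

  a b c d e f g h
  ─────────────────
8│♜ · · · · ♜ ♚ ·│8
7│♟ · · · ♟ ♟ · ·│7
6│· · ♟ · · · · ♞│6
5│· · · · ♝ ♝ ♟ ·│5
4│· · · ♙ · · · ·│4
3│· · · · · · ♙ ·│3
2│♙ ♙ ♙ · · ♘ · ♙│2
1│♖ · ♗ ♕ · ♖ ♔ ·│1
  ─────────────────
  a b c d e f g h


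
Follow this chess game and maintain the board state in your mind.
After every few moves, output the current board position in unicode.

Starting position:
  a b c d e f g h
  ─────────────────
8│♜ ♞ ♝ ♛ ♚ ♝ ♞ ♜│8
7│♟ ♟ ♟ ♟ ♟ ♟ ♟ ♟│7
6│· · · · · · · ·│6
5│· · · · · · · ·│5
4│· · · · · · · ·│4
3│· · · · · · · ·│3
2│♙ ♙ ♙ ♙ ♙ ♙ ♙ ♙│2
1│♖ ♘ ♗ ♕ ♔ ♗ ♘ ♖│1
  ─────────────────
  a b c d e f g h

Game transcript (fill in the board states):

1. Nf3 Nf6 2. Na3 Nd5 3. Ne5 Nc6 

  a b c d e f g h
  ─────────────────
8│♜ · ♝ ♛ ♚ ♝ · ♜│8
7│♟ ♟ ♟ ♟ ♟ ♟ ♟ ♟│7
6│· · ♞ · · · · ·│6
5│· · · ♞ ♘ · · ·│5
4│· · · · · · · ·│4
3│♘ · · · · · · ·│3
2│♙ ♙ ♙ ♙ ♙ ♙ ♙ ♙│2
1│♖ · ♗ ♕ ♔ ♗ · ♖│1
  ─────────────────
  a b c d e f g h

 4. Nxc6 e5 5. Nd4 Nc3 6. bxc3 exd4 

  a b c d e f g h
  ─────────────────
8│♜ · ♝ ♛ ♚ ♝ · ♜│8
7│♟ ♟ ♟ ♟ · ♟ ♟ ♟│7
6│· · · · · · · ·│6
5│· · · · · · · ·│5
4│· · · ♟ · · · ·│4
3│♘ · ♙ · · · · ·│3
2│♙ · ♙ ♙ ♙ ♙ ♙ ♙│2
1│♖ · ♗ ♕ ♔ ♗ · ♖│1
  ─────────────────
  a b c d e f g h

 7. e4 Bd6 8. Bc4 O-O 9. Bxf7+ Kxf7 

  a b c d e f g h
  ─────────────────
8│♜ · ♝ ♛ · ♜ · ·│8
7│♟ ♟ ♟ ♟ · ♚ ♟ ♟│7
6│· · · ♝ · · · ·│6
5│· · · · · · · ·│5
4│· · · ♟ ♙ · · ·│4
3│♘ · ♙ · · · · ·│3
2│♙ · ♙ ♙ · ♙ ♙ ♙│2
1│♖ · ♗ ♕ ♔ · · ♖│1
  ─────────────────
  a b c d e f g h

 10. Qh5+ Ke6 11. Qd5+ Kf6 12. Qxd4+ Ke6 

  a b c d e f g h
  ─────────────────
8│♜ · ♝ ♛ · ♜ · ·│8
7│♟ ♟ ♟ ♟ · · ♟ ♟│7
6│· · · ♝ ♚ · · ·│6
5│· · · · · · · ·│5
4│· · · ♕ ♙ · · ·│4
3│♘ · ♙ · · · · ·│3
2│♙ · ♙ ♙ · ♙ ♙ ♙│2
1│♖ · ♗ · ♔ · · ♖│1
  ─────────────────
  a b c d e f g h

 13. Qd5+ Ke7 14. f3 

  a b c d e f g h
  ─────────────────
8│♜ · ♝ ♛ · ♜ · ·│8
7│♟ ♟ ♟ ♟ ♚ · ♟ ♟│7
6│· · · ♝ · · · ·│6
5│· · · ♕ · · · ·│5
4│· · · · ♙ · · ·│4
3│♘ · ♙ · · ♙ · ·│3
2│♙ · ♙ ♙ · · ♙ ♙│2
1│♖ · ♗ · ♔ · · ♖│1
  ─────────────────
  a b c d e f g h


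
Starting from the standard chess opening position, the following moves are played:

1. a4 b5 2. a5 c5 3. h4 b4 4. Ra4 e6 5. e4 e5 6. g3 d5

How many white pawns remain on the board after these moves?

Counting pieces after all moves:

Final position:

  a b c d e f g h
  ─────────────────
8│♜ ♞ ♝ ♛ ♚ ♝ ♞ ♜│8
7│♟ · · · · ♟ ♟ ♟│7
6│· · · · · · · ·│6
5│♙ · ♟ ♟ ♟ · · ·│5
4│♖ ♟ · · ♙ · · ♙│4
3│· · · · · · ♙ ·│3
2│· ♙ ♙ ♙ · ♙ · ·│2
1│· ♘ ♗ ♕ ♔ ♗ ♘ ♖│1
  ─────────────────
  a b c d e f g h


8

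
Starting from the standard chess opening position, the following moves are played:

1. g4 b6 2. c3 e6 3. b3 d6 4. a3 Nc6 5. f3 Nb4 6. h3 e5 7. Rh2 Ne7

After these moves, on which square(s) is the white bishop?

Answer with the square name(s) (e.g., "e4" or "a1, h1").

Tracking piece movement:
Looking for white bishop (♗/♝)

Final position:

  a b c d e f g h
  ─────────────────
8│♜ · ♝ ♛ ♚ ♝ · ♜│8
7│♟ · ♟ · ♞ ♟ ♟ ♟│7
6│· ♟ · ♟ · · · ·│6
5│· · · · ♟ · · ·│5
4│· ♞ · · · · ♙ ·│4
3│♙ ♙ ♙ · · ♙ · ♙│3
2│· · · ♙ ♙ · · ♖│2
1│♖ ♘ ♗ ♕ ♔ ♗ ♘ ·│1
  ─────────────────
  a b c d e f g h


c1, f1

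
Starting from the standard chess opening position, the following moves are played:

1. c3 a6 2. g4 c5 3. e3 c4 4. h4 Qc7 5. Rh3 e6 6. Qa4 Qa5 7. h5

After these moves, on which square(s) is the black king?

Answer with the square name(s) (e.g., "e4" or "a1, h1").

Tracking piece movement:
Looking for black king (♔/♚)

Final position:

  a b c d e f g h
  ─────────────────
8│♜ ♞ ♝ · ♚ ♝ ♞ ♜│8
7│· ♟ · ♟ · ♟ ♟ ♟│7
6│♟ · · · ♟ · · ·│6
5│♛ · · · · · · ♙│5
4│♕ · ♟ · · · ♙ ·│4
3│· · ♙ · ♙ · · ♖│3
2│♙ ♙ · ♙ · ♙ · ·│2
1│♖ ♘ ♗ · ♔ ♗ ♘ ·│1
  ─────────────────
  a b c d e f g h


e8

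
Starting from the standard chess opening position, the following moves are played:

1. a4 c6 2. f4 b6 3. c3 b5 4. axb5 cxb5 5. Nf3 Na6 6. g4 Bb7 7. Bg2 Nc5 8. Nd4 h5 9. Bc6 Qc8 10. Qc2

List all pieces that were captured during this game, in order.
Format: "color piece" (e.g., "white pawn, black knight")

Tracking captures:
  axb5: captured black pawn
  cxb5: captured white pawn

black pawn, white pawn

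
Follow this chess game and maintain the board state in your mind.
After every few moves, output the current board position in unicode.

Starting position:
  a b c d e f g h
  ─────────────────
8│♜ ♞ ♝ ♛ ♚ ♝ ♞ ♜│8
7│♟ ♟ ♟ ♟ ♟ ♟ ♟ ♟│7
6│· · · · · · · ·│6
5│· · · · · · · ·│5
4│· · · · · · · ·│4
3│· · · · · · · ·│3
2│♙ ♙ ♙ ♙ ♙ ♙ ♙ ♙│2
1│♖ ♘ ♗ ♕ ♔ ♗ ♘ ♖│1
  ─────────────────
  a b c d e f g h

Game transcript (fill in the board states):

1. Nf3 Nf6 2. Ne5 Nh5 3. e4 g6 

  a b c d e f g h
  ─────────────────
8│♜ ♞ ♝ ♛ ♚ ♝ · ♜│8
7│♟ ♟ ♟ ♟ ♟ ♟ · ♟│7
6│· · · · · · ♟ ·│6
5│· · · · ♘ · · ♞│5
4│· · · · ♙ · · ·│4
3│· · · · · · · ·│3
2│♙ ♙ ♙ ♙ · ♙ ♙ ♙│2
1│♖ ♘ ♗ ♕ ♔ ♗ · ♖│1
  ─────────────────
  a b c d e f g h

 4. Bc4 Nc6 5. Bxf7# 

  a b c d e f g h
  ─────────────────
8│♜ · ♝ ♛ ♚ ♝ · ♜│8
7│♟ ♟ ♟ ♟ ♟ ♗ · ♟│7
6│· · ♞ · · · ♟ ·│6
5│· · · · ♘ · · ♞│5
4│· · · · ♙ · · ·│4
3│· · · · · · · ·│3
2│♙ ♙ ♙ ♙ · ♙ ♙ ♙│2
1│♖ ♘ ♗ ♕ ♔ · · ♖│1
  ─────────────────
  a b c d e f g h
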